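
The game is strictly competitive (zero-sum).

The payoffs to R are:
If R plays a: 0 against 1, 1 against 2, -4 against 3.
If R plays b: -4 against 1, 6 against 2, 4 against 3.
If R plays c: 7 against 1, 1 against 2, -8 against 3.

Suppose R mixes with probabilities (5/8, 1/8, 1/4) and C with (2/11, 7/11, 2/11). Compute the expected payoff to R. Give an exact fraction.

Against (2/11, 7/11, 2/11), each row's expected payoff is a: -1/11; b: 42/11; c: 5/11.
Taking the (5/8, 1/8, 1/4)-weighted average: (5/8)·(-1/11) + (1/8)·(42/11) + (1/4)·(5/11) = 47/88.

47/88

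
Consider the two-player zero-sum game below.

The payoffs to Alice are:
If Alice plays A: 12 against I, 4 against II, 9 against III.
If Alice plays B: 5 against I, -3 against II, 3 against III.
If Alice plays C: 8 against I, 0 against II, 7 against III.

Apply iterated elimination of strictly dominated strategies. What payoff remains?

4

Row B is strictly dominated by row A (12>5, 4>-3, 9>3); eliminate B.
Column I is strictly dominated by II for Bob (4<12, 0<8); eliminate I.
Column III is strictly dominated by II for Bob (4<9, 0<7); eliminate III.
Row C is strictly dominated by row A (4>0); eliminate C.
Only (A, II) remains, with payoff 4.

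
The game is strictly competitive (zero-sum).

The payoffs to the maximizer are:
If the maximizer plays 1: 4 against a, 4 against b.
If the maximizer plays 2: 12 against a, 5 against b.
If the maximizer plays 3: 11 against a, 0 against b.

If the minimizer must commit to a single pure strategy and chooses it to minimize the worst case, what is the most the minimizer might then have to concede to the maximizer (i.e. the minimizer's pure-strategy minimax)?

5

The worst case (largest entry) in each column is a: 12, b: 5.
The best (smallest) of these is 5.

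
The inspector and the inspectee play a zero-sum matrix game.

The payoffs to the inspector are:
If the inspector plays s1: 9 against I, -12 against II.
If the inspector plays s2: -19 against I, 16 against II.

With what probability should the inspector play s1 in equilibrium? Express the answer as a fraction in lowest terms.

5/8

Row minima are -12 and -19, so the inspector's maximin is -12; column maxima are 9 and 16, so the inspectee's minimax is 9. These differ, so the equilibrium is in mixed strategies.
Let the inspector play s1 with probability p. The inspectee is indifferent when 9p − 19(1−p) = −12p + 16(1−p), giving p = 5/8.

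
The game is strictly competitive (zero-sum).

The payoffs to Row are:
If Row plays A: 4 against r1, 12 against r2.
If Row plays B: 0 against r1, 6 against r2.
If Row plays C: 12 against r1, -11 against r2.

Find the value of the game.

Row B is strictly dominated by row A, so Row never plays it.
The remaining 2×2 game on (A, C) × (r1, r2) has no saddle point. Let Row play A with probability p; indifference gives 4p + 12(1−p) = 12p − 11(1−p), so p = 23/31.
Similarly Column's optimal q on r1 is 23/31, and the value is 4·(23/31) + (12)·(8/31) = 188/31.

188/31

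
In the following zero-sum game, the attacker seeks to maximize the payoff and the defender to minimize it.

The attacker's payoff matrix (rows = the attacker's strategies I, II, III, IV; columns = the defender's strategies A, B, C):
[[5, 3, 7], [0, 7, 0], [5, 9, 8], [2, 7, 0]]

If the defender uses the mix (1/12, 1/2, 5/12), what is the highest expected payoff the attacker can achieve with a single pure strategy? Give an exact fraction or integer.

I: (5)·(1/12) + (3)·(1/2) + (7)·(5/12) = 29/6.
II: (0)·(1/12) + (7)·(1/2) + (0)·(5/12) = 7/2.
III: (5)·(1/12) + (9)·(1/2) + (8)·(5/12) = 33/4.
IV: (2)·(1/12) + (7)·(1/2) + (0)·(5/12) = 11/3.
The best pure response is III with expected payoff 33/4.

33/4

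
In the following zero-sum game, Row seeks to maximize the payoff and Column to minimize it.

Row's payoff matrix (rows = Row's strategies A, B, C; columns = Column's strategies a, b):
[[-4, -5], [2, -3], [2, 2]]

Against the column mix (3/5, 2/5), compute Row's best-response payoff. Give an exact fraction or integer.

A: (-4)·(3/5) + (-5)·(2/5) = -22/5.
B: (2)·(3/5) + (-3)·(2/5) = 0.
C: (2)·(3/5) + (2)·(2/5) = 2.
The best pure response is C with expected payoff 2.

2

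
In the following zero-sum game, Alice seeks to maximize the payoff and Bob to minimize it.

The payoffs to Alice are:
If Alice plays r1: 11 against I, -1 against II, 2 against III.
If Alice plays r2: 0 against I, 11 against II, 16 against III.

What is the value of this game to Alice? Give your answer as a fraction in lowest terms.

121/23

Column III is strictly dominated by II for Bob (it gives Alice more in every row).
The remaining 2×2 game on (r1, r2) × (I, II) has no saddle point. Let Alice play r1 with probability p; indifference gives 11p = −p + 11(1−p), so p = 11/23.
Similarly Bob's optimal q on I is 12/23, and the value is 11·(12/23) + (-1)·(11/23) = 121/23.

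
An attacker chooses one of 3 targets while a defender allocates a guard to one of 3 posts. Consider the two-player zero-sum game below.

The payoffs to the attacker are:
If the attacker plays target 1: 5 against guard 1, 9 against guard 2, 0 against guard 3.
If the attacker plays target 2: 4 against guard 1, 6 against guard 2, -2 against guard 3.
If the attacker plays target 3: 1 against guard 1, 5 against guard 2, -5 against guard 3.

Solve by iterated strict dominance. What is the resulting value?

Column guard 1 is strictly dominated by guard 3 for the defender (0<5, -2<4, -5<1); eliminate guard 1.
Column guard 2 is strictly dominated by guard 3 for the defender (0<9, -2<6, -5<5); eliminate guard 2.
Row target 3 is strictly dominated by row target 1 (0>-5); eliminate target 3.
Row target 2 is strictly dominated by row target 1 (0>-2); eliminate target 2.
Only (target 1, guard 3) remains, with payoff 0.

0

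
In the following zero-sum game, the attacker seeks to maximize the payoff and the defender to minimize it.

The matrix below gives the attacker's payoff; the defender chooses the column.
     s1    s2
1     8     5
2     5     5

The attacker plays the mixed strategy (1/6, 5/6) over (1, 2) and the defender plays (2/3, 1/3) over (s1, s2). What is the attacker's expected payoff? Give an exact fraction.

Against (2/3, 1/3), each row's expected payoff is 1: 7; 2: 5.
Taking the (1/6, 5/6)-weighted average: (1/6)·(7) + (5/6)·(5) = 16/3.

16/3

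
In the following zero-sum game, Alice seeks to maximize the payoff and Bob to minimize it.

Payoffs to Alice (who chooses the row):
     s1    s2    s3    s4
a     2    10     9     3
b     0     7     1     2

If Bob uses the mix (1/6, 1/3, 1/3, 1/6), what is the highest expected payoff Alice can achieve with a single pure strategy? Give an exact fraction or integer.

a: (2)·(1/6) + (10)·(1/3) + (9)·(1/3) + (3)·(1/6) = 43/6.
b: (0)·(1/6) + (7)·(1/3) + (1)·(1/3) + (2)·(1/6) = 3.
The best pure response is a with expected payoff 43/6.

43/6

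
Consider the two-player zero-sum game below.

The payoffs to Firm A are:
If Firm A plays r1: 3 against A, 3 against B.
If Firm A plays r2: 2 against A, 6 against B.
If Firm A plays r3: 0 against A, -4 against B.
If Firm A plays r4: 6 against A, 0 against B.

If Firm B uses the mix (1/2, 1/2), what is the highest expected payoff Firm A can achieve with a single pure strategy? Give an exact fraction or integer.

r1: (3)·(1/2) + (3)·(1/2) = 3.
r2: (2)·(1/2) + (6)·(1/2) = 4.
r3: (0)·(1/2) + (-4)·(1/2) = -2.
r4: (6)·(1/2) + (0)·(1/2) = 3.
The best pure response is r2 with expected payoff 4.

4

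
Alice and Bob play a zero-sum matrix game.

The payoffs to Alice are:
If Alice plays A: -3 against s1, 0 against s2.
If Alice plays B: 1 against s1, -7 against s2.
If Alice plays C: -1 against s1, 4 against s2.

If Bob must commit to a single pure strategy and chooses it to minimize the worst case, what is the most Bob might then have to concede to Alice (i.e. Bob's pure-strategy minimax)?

The worst case (largest entry) in each column is s1: 1, s2: 4.
The best (smallest) of these is 1.

1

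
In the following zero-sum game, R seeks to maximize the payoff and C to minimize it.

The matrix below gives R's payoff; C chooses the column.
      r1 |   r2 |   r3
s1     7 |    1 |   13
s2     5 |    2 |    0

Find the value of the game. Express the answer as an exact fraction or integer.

13/7

Column r1 is strictly dominated by r2 for C (it gives R more in every row).
The remaining 2×2 game on (s1, s2) × (r2, r3) has no saddle point. Let R play s1 with probability p; indifference gives p + 2(1−p) = 13p, so p = 1/7.
Similarly C's optimal q on r2 is 13/14, and the value is 1·(13/14) + (13)·(1/14) = 13/7.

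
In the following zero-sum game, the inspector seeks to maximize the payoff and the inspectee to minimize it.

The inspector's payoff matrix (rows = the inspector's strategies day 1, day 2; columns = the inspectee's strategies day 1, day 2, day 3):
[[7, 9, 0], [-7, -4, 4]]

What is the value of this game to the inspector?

Column day 2 is strictly dominated by day 1 for the inspectee (it gives the inspector more in every row).
The remaining 2×2 game on (day 1, day 2) × (day 1, day 3) has no saddle point. Let the inspector play day 1 with probability p; indifference gives 7p − 7(1−p) = 4(1−p), so p = 11/18.
Similarly the inspectee's optimal q on day 1 is 2/9, and the value is 7·(2/9) + (0)·(7/9) = 14/9.

14/9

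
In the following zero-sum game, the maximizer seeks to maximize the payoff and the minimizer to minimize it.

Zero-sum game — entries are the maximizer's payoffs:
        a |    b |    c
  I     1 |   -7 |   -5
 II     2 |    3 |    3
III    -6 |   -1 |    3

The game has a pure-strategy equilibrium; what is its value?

2

Row minima: -7, 2, -6 → the maximizer's maximin is 2.
Column maxima: 2, 3, 3 → the minimizer's minimax is 2.
They coincide at (II, a), so the value is 2.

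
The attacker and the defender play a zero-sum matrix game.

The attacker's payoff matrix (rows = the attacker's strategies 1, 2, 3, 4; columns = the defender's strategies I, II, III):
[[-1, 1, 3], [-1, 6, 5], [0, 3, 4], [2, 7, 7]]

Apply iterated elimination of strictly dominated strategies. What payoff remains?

Column III is strictly dominated by I for the defender (-1<3, -1<5, 0<4, 2<7); eliminate III.
Row 3 is strictly dominated by row 4 (2>0, 7>3); eliminate 3.
Row 2 is strictly dominated by row 4 (2>-1, 7>6); eliminate 2.
Row 1 is strictly dominated by row 4 (2>-1, 7>1); eliminate 1.
Column II is strictly dominated by I for the defender (2<7); eliminate II.
Only (4, I) remains, with payoff 2.

2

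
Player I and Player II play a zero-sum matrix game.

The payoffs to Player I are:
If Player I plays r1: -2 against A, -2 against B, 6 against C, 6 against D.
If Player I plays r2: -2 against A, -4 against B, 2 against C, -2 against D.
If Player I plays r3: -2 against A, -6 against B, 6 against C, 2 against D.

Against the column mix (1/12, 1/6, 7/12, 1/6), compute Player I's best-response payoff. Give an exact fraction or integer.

r1: (-2)·(1/12) + (-2)·(1/6) + (6)·(7/12) + (6)·(1/6) = 4.
r2: (-2)·(1/12) + (-4)·(1/6) + (2)·(7/12) + (-2)·(1/6) = 0.
r3: (-2)·(1/12) + (-6)·(1/6) + (6)·(7/12) + (2)·(1/6) = 8/3.
The best pure response is r1 with expected payoff 4.

4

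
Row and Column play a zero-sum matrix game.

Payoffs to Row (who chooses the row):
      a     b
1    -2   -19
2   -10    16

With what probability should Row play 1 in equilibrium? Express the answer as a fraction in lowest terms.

26/43

Row minima are -19 and -10, so Row's maximin is -10; column maxima are -2 and 16, so Column's minimax is -2. These differ, so the equilibrium is in mixed strategies.
Let Row play 1 with probability p. Column is indifferent when −2p − 10(1−p) = −19p + 16(1−p), giving p = 26/43.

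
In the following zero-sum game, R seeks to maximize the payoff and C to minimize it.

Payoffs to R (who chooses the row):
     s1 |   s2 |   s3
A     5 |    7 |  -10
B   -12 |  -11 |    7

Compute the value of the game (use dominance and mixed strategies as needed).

-5/2

Column s2 is strictly dominated by s1 for C (it gives R more in every row).
The remaining 2×2 game on (A, B) × (s1, s3) has no saddle point. Let R play A with probability p; indifference gives 5p − 12(1−p) = −10p + 7(1−p), so p = 19/34.
Similarly C's optimal q on s1 is 1/2, and the value is 5·(1/2) + (-10)·(1/2) = -5/2.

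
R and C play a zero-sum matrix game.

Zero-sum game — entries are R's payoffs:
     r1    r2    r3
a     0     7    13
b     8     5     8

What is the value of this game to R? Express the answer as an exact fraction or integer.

Column r3 is strictly dominated by r2 for C (it gives R more in every row).
The remaining 2×2 game on (a, b) × (r1, r2) has no saddle point. Let R play a with probability p; indifference gives 8(1−p) = 7p + 5(1−p), so p = 3/10.
Similarly C's optimal q on r1 is 1/5, and the value is 0·(1/5) + (7)·(4/5) = 28/5.

28/5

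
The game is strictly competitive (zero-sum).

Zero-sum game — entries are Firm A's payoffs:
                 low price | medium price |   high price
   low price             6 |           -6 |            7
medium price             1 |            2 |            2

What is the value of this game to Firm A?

Column high price is strictly dominated by low price for Firm B (it gives Firm A more in every row).
The remaining 2×2 game on (low price, medium price) × (low price, medium price) has no saddle point. Let Firm A play low price with probability p; indifference gives 6p + (1−p) = −6p + 2(1−p), so p = 1/13.
Similarly Firm B's optimal q on low price is 8/13, and the value is 6·(8/13) + (-6)·(5/13) = 18/13.

18/13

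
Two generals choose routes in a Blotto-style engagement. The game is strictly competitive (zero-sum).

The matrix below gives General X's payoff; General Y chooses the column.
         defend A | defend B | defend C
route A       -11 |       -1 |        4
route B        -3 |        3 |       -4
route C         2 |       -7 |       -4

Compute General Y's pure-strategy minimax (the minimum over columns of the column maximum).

The worst case (largest entry) in each column is defend A: 2, defend B: 3, defend C: 4.
The best (smallest) of these is 2.

2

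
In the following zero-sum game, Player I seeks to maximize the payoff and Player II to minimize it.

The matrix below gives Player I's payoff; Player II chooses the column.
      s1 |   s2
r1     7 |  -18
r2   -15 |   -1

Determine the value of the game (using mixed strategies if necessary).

Row minima are -18 and -15, so Player I's maximin is -15; column maxima are 7 and -1, so Player II's minimax is -1. These differ, so the equilibrium is in mixed strategies.
Let Player I play r1 with probability p. Player II is indifferent when 7p − 15(1−p) = −18p − (1−p), giving p = 14/39.
Let Player II play s1 with probability q. Player I is indifferent when 7q − 18(1−q) = −15q − (1−q), giving q = 17/39.
The value is 7·(17/39) + (-18)·(22/39) = -277/39.

-277/39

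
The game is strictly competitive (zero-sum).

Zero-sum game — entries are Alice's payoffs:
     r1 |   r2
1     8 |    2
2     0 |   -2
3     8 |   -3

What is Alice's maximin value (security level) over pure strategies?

The worst-case payoff for each row is 1: 2, 2: -2, 3: -3.
The best of these is 2.

2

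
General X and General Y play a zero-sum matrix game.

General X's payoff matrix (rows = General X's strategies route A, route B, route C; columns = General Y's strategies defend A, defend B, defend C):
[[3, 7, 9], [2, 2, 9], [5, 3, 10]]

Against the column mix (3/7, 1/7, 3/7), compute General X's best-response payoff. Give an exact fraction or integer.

route A: (3)·(3/7) + (7)·(1/7) + (9)·(3/7) = 43/7.
route B: (2)·(3/7) + (2)·(1/7) + (9)·(3/7) = 5.
route C: (5)·(3/7) + (3)·(1/7) + (10)·(3/7) = 48/7.
The best pure response is route C with expected payoff 48/7.

48/7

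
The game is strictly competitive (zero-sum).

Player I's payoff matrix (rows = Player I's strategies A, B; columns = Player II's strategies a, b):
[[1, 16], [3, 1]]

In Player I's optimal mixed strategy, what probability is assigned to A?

2/17

Row minima are 1 and 1, so Player I's maximin is 1; column maxima are 3 and 16, so Player II's minimax is 3. These differ, so the equilibrium is in mixed strategies.
Let Player I play A with probability p. Player II is indifferent when p + 3(1−p) = 16p + (1−p), giving p = 2/17.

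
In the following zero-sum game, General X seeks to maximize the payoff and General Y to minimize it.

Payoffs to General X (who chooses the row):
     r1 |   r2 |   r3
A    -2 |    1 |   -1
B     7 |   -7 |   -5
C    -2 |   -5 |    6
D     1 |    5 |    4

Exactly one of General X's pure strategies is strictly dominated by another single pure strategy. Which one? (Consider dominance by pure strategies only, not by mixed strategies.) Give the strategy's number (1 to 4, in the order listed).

1

Compare A with D: 1 > -2, 5 > 1, 4 > -1.
So D strictly dominates A for General X; A is strictly dominated.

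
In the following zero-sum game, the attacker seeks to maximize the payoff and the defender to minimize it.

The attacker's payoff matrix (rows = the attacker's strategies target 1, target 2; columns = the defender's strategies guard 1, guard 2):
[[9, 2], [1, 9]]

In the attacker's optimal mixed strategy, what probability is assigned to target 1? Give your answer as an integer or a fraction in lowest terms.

8/15

Row minima are 2 and 1, so the attacker's maximin is 2; column maxima are 9 and 9, so the defender's minimax is 9. These differ, so the equilibrium is in mixed strategies.
Let the attacker play target 1 with probability p. The defender is indifferent when 9p + (1−p) = 2p + 9(1−p), giving p = 8/15.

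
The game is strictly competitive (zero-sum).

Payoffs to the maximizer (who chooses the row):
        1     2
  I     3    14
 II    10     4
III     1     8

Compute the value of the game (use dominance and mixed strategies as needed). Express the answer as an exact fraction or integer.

128/17

Row III is strictly dominated by row I, so the maximizer never plays it.
The remaining 2×2 game on (I, II) × (1, 2) has no saddle point. Let the maximizer play I with probability p; indifference gives 3p + 10(1−p) = 14p + 4(1−p), so p = 6/17.
Similarly the minimizer's optimal q on 1 is 10/17, and the value is 3·(10/17) + (14)·(7/17) = 128/17.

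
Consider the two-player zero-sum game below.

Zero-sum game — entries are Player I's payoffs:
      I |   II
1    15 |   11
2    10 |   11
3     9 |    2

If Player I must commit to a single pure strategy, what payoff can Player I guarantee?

The worst-case payoff for each row is 1: 11, 2: 10, 3: 2.
The best of these is 11.

11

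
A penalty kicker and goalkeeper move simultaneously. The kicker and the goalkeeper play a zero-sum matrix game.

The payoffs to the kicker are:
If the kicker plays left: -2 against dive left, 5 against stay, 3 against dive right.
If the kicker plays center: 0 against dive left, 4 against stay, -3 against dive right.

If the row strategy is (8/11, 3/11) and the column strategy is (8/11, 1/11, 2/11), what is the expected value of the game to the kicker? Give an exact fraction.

-46/121

Against (8/11, 1/11, 2/11), each row's expected payoff is left: -5/11; center: -2/11.
Taking the (8/11, 3/11)-weighted average: (8/11)·(-5/11) + (3/11)·(-2/11) = -46/121.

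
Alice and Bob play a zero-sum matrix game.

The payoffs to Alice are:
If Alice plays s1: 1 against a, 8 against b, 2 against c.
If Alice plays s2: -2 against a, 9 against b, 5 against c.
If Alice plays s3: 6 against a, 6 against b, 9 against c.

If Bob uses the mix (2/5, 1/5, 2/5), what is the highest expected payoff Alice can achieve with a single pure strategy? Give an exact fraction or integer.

36/5

s1: (1)·(2/5) + (8)·(1/5) + (2)·(2/5) = 14/5.
s2: (-2)·(2/5) + (9)·(1/5) + (5)·(2/5) = 3.
s3: (6)·(2/5) + (6)·(1/5) + (9)·(2/5) = 36/5.
The best pure response is s3 with expected payoff 36/5.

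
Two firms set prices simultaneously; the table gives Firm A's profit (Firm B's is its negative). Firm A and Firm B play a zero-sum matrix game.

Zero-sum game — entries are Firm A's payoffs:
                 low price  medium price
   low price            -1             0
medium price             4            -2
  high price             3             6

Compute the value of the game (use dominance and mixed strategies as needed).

10/3

Row low price is strictly dominated by row high price, so Firm A never plays it.
The remaining 2×2 game on (medium price, high price) × (low price, medium price) has no saddle point. Let Firm A play medium price with probability p; indifference gives 4p + 3(1−p) = −2p + 6(1−p), so p = 1/3.
Similarly Firm B's optimal q on low price is 8/9, and the value is 4·(8/9) + (-2)·(1/9) = 10/3.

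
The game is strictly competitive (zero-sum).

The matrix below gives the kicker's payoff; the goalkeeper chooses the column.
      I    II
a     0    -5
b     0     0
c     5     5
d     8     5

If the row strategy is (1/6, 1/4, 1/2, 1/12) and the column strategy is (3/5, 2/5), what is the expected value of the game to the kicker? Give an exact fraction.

Against (3/5, 2/5), each row's expected payoff is a: -2; b: 0; c: 5; d: 34/5.
Taking the (1/6, 1/4, 1/2, 1/12)-weighted average: (1/6)·(-2) + (1/4)·(0) + (1/2)·(5) + (1/12)·(34/5) = 41/15.

41/15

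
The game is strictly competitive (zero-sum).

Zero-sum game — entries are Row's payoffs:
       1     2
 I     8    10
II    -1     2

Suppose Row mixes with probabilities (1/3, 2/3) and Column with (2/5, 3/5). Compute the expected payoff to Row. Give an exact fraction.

18/5

Against (2/5, 3/5), each row's expected payoff is I: 46/5; II: 4/5.
Taking the (1/3, 2/3)-weighted average: (1/3)·(46/5) + (2/3)·(4/5) = 18/5.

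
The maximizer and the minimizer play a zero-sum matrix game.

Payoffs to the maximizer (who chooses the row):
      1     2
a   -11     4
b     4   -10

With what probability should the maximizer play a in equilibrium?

Row minima are -11 and -10, so the maximizer's maximin is -10; column maxima are 4 and 4, so the minimizer's minimax is 4. These differ, so the equilibrium is in mixed strategies.
Let the maximizer play a with probability p. The minimizer is indifferent when −11p + 4(1−p) = 4p − 10(1−p), giving p = 14/29.

14/29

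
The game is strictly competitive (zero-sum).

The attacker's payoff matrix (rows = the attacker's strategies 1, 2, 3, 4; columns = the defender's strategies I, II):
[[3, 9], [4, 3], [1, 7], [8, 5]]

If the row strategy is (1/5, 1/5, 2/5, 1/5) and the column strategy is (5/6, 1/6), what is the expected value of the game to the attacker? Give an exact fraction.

Against (5/6, 1/6), each row's expected payoff is 1: 4; 2: 23/6; 3: 2; 4: 15/2.
Taking the (1/5, 1/5, 2/5, 1/5)-weighted average: (1/5)·(4) + (1/5)·(23/6) + (2/5)·(2) + (1/5)·(15/2) = 58/15.

58/15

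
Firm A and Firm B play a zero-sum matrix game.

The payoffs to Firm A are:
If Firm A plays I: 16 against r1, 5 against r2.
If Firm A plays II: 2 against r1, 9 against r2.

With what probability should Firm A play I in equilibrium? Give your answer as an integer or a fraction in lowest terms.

Row minima are 5 and 2, so Firm A's maximin is 5; column maxima are 16 and 9, so Firm B's minimax is 9. These differ, so the equilibrium is in mixed strategies.
Let Firm A play I with probability p. Firm B is indifferent when 16p + 2(1−p) = 5p + 9(1−p), giving p = 7/18.

7/18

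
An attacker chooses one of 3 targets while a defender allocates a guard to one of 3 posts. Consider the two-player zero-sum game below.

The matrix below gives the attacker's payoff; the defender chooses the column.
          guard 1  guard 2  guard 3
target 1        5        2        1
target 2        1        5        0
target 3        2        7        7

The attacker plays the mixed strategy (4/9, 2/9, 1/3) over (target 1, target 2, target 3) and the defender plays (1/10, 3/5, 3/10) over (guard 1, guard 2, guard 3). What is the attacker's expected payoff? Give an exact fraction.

Against (1/10, 3/5, 3/10), each row's expected payoff is target 1: 2; target 2: 31/10; target 3: 13/2.
Taking the (4/9, 2/9, 1/3)-weighted average: (4/9)·(2) + (2/9)·(31/10) + (1/3)·(13/2) = 337/90.

337/90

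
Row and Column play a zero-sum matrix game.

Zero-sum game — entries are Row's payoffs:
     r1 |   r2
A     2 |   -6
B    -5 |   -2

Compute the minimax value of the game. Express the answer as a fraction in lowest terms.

Row minima are -6 and -5, so Row's maximin is -5; column maxima are 2 and -2, so Column's minimax is -2. These differ, so the equilibrium is in mixed strategies.
Let Row play A with probability p. Column is indifferent when 2p − 5(1−p) = −6p − 2(1−p), giving p = 3/11.
Let Column play r1 with probability q. Row is indifferent when 2q − 6(1−q) = −5q − 2(1−q), giving q = 4/11.
The value is 2·(4/11) + (-6)·(7/11) = -34/11.

-34/11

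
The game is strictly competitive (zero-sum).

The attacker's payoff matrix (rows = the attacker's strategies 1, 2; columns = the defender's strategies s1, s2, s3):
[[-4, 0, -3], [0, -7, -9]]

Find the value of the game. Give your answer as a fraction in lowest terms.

Column s2 is strictly dominated by s3 for the defender (it gives the attacker more in every row).
The remaining 2×2 game on (1, 2) × (s1, s3) has no saddle point. Let the attacker play 1 with probability p; indifference gives −4p = −3p − 9(1−p), so p = 9/10.
Similarly the defender's optimal q on s1 is 3/5, and the value is -4·(3/5) + (-3)·(2/5) = -18/5.

-18/5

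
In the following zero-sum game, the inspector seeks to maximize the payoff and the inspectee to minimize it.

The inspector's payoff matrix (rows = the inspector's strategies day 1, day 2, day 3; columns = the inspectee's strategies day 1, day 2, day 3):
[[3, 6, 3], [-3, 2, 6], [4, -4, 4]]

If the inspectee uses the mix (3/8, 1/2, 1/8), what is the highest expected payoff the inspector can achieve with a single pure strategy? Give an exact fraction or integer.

day 1: (3)·(3/8) + (6)·(1/2) + (3)·(1/8) = 9/2.
day 2: (-3)·(3/8) + (2)·(1/2) + (6)·(1/8) = 5/8.
day 3: (4)·(3/8) + (-4)·(1/2) + (4)·(1/8) = 0.
The best pure response is day 1 with expected payoff 9/2.

9/2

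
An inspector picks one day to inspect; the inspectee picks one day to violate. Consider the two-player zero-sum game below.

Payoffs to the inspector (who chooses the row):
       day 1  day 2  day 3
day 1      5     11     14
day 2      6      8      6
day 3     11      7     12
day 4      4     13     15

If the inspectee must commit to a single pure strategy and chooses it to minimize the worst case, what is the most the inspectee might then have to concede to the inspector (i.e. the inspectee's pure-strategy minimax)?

11

The worst case (largest entry) in each column is day 1: 11, day 2: 13, day 3: 15.
The best (smallest) of these is 11.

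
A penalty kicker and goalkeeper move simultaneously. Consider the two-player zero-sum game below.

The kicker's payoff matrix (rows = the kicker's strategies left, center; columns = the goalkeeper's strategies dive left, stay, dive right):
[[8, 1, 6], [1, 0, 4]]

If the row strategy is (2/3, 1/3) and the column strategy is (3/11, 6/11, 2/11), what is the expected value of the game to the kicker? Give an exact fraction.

95/33

Against (3/11, 6/11, 2/11), each row's expected payoff is left: 42/11; center: 1.
Taking the (2/3, 1/3)-weighted average: (2/3)·(42/11) + (1/3)·(1) = 95/33.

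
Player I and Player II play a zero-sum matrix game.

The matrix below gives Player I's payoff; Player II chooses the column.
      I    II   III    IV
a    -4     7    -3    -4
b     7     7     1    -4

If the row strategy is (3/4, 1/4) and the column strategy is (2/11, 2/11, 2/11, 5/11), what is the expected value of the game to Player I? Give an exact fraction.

Against (2/11, 2/11, 2/11, 5/11), each row's expected payoff is a: -20/11; b: 10/11.
Taking the (3/4, 1/4)-weighted average: (3/4)·(-20/11) + (1/4)·(10/11) = -25/22.

-25/22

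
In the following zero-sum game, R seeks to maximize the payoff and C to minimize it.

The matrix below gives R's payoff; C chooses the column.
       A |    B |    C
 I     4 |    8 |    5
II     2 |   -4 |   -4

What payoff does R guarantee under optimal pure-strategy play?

Row minima: 4, -4 → R's maximin is 4.
Column maxima: 4, 8, 5 → C's minimax is 4.
They coincide at (I, A), so the value is 4.

4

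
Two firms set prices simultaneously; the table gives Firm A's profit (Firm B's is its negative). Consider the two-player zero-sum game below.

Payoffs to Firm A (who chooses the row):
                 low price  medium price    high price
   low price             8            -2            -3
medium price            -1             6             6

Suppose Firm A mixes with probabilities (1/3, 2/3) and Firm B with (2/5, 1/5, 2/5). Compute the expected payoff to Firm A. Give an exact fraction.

8/3

Against (2/5, 1/5, 2/5), each row's expected payoff is low price: 8/5; medium price: 16/5.
Taking the (1/3, 2/3)-weighted average: (1/3)·(8/5) + (2/3)·(16/5) = 8/3.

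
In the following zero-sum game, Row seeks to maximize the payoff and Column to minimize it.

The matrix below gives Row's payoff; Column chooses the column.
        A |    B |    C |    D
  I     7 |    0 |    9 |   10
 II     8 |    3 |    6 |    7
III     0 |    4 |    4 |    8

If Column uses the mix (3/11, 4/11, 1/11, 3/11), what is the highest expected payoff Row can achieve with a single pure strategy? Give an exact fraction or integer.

63/11

I: (7)·(3/11) + (0)·(4/11) + (9)·(1/11) + (10)·(3/11) = 60/11.
II: (8)·(3/11) + (3)·(4/11) + (6)·(1/11) + (7)·(3/11) = 63/11.
III: (0)·(3/11) + (4)·(4/11) + (4)·(1/11) + (8)·(3/11) = 4.
The best pure response is II with expected payoff 63/11.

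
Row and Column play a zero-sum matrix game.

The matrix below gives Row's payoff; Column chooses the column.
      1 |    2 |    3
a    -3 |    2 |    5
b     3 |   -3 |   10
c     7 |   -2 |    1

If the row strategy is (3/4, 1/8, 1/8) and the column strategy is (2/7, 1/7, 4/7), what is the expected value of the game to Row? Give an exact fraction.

155/56

Against (2/7, 1/7, 4/7), each row's expected payoff is a: 16/7; b: 43/7; c: 16/7.
Taking the (3/4, 1/8, 1/8)-weighted average: (3/4)·(16/7) + (1/8)·(43/7) + (1/8)·(16/7) = 155/56.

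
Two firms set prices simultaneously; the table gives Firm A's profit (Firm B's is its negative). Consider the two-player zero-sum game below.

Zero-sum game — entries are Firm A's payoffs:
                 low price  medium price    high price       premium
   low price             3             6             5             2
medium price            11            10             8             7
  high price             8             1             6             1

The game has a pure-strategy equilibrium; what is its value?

Row minima: 2, 7, 1 → Firm A's maximin is 7.
Column maxima: 11, 10, 8, 7 → Firm B's minimax is 7.
They coincide at (medium price, premium), so the value is 7.

7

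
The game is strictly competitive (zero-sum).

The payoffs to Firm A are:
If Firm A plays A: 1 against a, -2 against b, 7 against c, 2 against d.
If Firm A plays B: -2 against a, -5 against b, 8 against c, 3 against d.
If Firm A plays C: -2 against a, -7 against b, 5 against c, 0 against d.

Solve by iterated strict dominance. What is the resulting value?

-2

Row C is strictly dominated by row A (1>-2, -2>-7, 7>5, 2>0); eliminate C.
Column a is strictly dominated by b for Firm B (-2<1, -5<-2); eliminate a.
Column d is strictly dominated by b for Firm B (-2<2, -5<3); eliminate d.
Column c is strictly dominated by b for Firm B (-2<7, -5<8); eliminate c.
Row B is strictly dominated by row A (-2>-5); eliminate B.
Only (A, b) remains, with payoff -2.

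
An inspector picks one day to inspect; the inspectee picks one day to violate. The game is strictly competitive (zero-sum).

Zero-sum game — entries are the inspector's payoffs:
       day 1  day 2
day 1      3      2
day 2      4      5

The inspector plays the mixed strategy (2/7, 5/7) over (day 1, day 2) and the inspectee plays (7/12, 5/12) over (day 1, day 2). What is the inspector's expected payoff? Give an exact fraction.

109/28

Against (7/12, 5/12), each row's expected payoff is day 1: 31/12; day 2: 53/12.
Taking the (2/7, 5/7)-weighted average: (2/7)·(31/12) + (5/7)·(53/12) = 109/28.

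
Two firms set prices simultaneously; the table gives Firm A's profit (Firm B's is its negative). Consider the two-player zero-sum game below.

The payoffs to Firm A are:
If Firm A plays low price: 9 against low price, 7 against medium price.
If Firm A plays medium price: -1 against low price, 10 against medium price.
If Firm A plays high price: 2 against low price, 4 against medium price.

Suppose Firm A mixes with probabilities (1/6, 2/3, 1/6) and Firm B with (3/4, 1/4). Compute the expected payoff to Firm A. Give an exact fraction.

Against (3/4, 1/4), each row's expected payoff is low price: 17/2; medium price: 7/4; high price: 5/2.
Taking the (1/6, 2/3, 1/6)-weighted average: (1/6)·(17/2) + (2/3)·(7/4) + (1/6)·(5/2) = 3.

3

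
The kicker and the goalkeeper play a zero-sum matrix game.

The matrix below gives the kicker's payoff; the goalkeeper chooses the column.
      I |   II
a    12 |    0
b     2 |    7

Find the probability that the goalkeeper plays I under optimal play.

Row minima are 0 and 2, so the kicker's maximin is 2; column maxima are 12 and 7, so the goalkeeper's minimax is 7. These differ, so the equilibrium is in mixed strategies.
Let the goalkeeper play I with probability q. The kicker is indifferent when 12q = 2q + 7(1−q), giving q = 7/17.

7/17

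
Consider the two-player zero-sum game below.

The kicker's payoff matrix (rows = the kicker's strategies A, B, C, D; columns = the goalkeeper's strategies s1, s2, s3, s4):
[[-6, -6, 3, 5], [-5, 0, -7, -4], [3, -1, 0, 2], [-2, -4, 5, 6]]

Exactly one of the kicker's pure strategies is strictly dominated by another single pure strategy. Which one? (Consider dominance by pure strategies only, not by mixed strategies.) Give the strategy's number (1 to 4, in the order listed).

1

Compare A with D: -2 > -6, -4 > -6, 5 > 3, 6 > 5.
So D strictly dominates A for the kicker; A is strictly dominated.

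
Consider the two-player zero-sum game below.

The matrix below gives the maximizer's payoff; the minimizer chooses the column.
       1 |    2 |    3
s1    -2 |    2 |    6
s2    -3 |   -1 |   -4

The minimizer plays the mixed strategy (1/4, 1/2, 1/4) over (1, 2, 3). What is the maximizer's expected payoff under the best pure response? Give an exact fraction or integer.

s1: (-2)·(1/4) + (2)·(1/2) + (6)·(1/4) = 2.
s2: (-3)·(1/4) + (-1)·(1/2) + (-4)·(1/4) = -9/4.
The best pure response is s1 with expected payoff 2.

2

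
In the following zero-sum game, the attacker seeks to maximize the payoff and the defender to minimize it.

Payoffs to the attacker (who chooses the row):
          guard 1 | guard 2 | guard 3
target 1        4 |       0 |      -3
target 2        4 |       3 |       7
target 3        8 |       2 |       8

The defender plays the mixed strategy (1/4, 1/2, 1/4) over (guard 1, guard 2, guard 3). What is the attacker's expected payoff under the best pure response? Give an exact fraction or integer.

target 1: (4)·(1/4) + (0)·(1/2) + (-3)·(1/4) = 1/4.
target 2: (4)·(1/4) + (3)·(1/2) + (7)·(1/4) = 17/4.
target 3: (8)·(1/4) + (2)·(1/2) + (8)·(1/4) = 5.
The best pure response is target 3 with expected payoff 5.

5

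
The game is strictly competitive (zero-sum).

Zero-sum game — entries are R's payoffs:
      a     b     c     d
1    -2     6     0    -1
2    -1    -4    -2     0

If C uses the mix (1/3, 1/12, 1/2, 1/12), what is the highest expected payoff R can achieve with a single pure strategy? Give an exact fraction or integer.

-1/4

1: (-2)·(1/3) + (6)·(1/12) + (0)·(1/2) + (-1)·(1/12) = -1/4.
2: (-1)·(1/3) + (-4)·(1/12) + (-2)·(1/2) + (0)·(1/12) = -5/3.
The best pure response is 1 with expected payoff -1/4.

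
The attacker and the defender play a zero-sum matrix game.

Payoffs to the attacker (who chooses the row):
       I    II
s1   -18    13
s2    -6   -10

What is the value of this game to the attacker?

-258/35

Row minima are -18 and -10, so the attacker's maximin is -10; column maxima are -6 and 13, so the defender's minimax is -6. These differ, so the equilibrium is in mixed strategies.
Let the attacker play s1 with probability p. The defender is indifferent when −18p − 6(1−p) = 13p − 10(1−p), giving p = 4/35.
Let the defender play I with probability q. The attacker is indifferent when −18q + 13(1−q) = −6q − 10(1−q), giving q = 23/35.
The value is -18·(23/35) + (13)·(12/35) = -258/35.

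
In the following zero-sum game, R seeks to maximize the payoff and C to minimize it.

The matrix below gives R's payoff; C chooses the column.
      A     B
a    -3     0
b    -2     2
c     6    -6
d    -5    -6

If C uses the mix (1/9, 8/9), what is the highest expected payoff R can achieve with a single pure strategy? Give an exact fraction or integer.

a: (-3)·(1/9) + (0)·(8/9) = -1/3.
b: (-2)·(1/9) + (2)·(8/9) = 14/9.
c: (6)·(1/9) + (-6)·(8/9) = -14/3.
d: (-5)·(1/9) + (-6)·(8/9) = -53/9.
The best pure response is b with expected payoff 14/9.

14/9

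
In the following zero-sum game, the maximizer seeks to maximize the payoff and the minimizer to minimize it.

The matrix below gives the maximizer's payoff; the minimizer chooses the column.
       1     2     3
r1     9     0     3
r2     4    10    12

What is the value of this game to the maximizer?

6

Column 3 is strictly dominated by 2 for the minimizer (it gives the maximizer more in every row).
The remaining 2×2 game on (r1, r2) × (1, 2) has no saddle point. Let the maximizer play r1 with probability p; indifference gives 9p + 4(1−p) = 10(1−p), so p = 2/5.
Similarly the minimizer's optimal q on 1 is 2/3, and the value is 9·(2/3) + (0)·(1/3) = 6.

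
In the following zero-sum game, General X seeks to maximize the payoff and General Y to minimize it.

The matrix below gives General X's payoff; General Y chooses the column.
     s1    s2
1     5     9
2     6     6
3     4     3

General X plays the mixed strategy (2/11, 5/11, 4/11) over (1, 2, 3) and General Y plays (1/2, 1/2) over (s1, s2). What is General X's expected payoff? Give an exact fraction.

58/11

Against (1/2, 1/2), each row's expected payoff is 1: 7; 2: 6; 3: 7/2.
Taking the (2/11, 5/11, 4/11)-weighted average: (2/11)·(7) + (5/11)·(6) + (4/11)·(7/2) = 58/11.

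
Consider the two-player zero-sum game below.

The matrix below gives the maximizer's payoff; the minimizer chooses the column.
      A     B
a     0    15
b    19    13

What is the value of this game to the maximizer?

Row minima are 0 and 13, so the maximizer's maximin is 13; column maxima are 19 and 15, so the minimizer's minimax is 15. These differ, so the equilibrium is in mixed strategies.
Let the maximizer play a with probability p. The minimizer is indifferent when 19(1−p) = 15p + 13(1−p), giving p = 2/7.
Let the minimizer play A with probability q. The maximizer is indifferent when 15(1−q) = 19q + 13(1−q), giving q = 2/21.
The value is 0·(2/21) + (15)·(19/21) = 95/7.

95/7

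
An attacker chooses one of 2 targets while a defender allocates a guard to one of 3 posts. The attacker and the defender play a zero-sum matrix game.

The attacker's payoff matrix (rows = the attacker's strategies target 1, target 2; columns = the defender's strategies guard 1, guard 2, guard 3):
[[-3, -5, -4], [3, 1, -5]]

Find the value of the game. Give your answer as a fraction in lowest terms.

Column guard 1 is strictly dominated by guard 2 for the defender (it gives the attacker more in every row).
The remaining 2×2 game on (target 1, target 2) × (guard 2, guard 3) has no saddle point. Let the attacker play target 1 with probability p; indifference gives −5p + (1−p) = −4p − 5(1−p), so p = 6/7.
Similarly the defender's optimal q on guard 2 is 1/7, and the value is -5·(1/7) + (-4)·(6/7) = -29/7.

-29/7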